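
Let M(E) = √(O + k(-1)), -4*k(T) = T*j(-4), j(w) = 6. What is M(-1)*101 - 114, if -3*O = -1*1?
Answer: -114 + 101*√66/6 ≈ 22.755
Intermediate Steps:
O = ⅓ (O = -(-1)/3 = -⅓*(-1) = ⅓ ≈ 0.33333)
k(T) = -3*T/2 (k(T) = -T*6/4 = -3*T/2)
M(E) = √66/6 (M(E) = √(⅓ - 3/2*(-1)) = √(⅓ + 3/2) = √(11/6) = √66/6)
M(-1)*101 - 114 = (√66/6)*101 - 114 = 101*√66/6 - 114 = -114 + 101*√66/6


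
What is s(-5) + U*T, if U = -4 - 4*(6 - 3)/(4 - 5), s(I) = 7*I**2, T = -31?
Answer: -73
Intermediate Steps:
U = 8 (U = -4 - 12/(-1) = -4 - 12*(-1) = -4 - 4*(-3) = -4 + 12 = 8)
s(-5) + U*T = 7*(-5)**2 + 8*(-31) = 7*25 - 248 = 175 - 248 = -73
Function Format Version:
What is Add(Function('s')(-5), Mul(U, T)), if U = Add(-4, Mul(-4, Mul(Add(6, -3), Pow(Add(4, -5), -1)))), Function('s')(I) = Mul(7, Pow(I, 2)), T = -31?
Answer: -73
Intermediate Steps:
U = 8 (U = Add(-4, Mul(-4, Mul(3, Pow(-1, -1)))) = Add(-4, Mul(-4, Mul(3, -1))) = Add(-4, Mul(-4, -3)) = Add(-4, 12) = 8)
Add(Function('s')(-5), Mul(U, T)) = Add(Mul(7, Pow(-5, 2)), Mul(8, -31)) = Add(Mul(7, 25), -248) = Add(175, -248) = -73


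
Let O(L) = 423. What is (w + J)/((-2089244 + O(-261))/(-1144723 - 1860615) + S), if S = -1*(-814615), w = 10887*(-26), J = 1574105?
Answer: 554288655362/349742214813 ≈ 1.5848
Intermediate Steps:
w = -283062
S = 814615
(w + J)/((-2089244 + O(-261))/(-1144723 - 1860615) + S) = (-283062 + 1574105)/((-2089244 + 423)/(-1144723 - 1860615) + 814615) = 1291043/(-2088821/(-3005338) + 814615) = 1291043/(-2088821*(-1/3005338) + 814615) = 1291043/(298403/429334 + 814615) = 1291043/(349742214813/429334) = 1291043*(429334/349742214813) = 554288655362/349742214813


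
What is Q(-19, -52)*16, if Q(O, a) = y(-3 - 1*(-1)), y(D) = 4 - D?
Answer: 96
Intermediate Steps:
Q(O, a) = 6 (Q(O, a) = 4 - (-3 - 1*(-1)) = 4 - (-3 + 1) = 4 - 1*(-2) = 4 + 2 = 6)
Q(-19, -52)*16 = 6*16 = 96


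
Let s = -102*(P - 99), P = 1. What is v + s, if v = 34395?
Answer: 44391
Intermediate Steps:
s = 9996 (s = -102*(1 - 99) = -102*(-98) = 9996)
v + s = 34395 + 9996 = 44391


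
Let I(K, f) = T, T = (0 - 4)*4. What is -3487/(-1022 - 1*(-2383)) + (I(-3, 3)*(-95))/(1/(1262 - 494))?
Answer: 1588773473/1361 ≈ 1.1674e+6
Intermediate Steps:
T = -16 (T = -4*4 = -16)
I(K, f) = -16
-3487/(-1022 - 1*(-2383)) + (I(-3, 3)*(-95))/(1/(1262 - 494)) = -3487/(-1022 - 1*(-2383)) + (-16*(-95))/(1/(1262 - 494)) = -3487/(-1022 + 2383) + 1520/(1/768) = -3487/1361 + 1520/(1/768) = -3487*1/1361 + 1520*768 = -3487/1361 + 1167360 = 1588773473/1361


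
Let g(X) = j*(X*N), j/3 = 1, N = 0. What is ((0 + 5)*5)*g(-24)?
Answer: 0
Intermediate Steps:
j = 3 (j = 3*1 = 3)
g(X) = 0 (g(X) = 3*(X*0) = 3*0 = 0)
((0 + 5)*5)*g(-24) = ((0 + 5)*5)*0 = (5*5)*0 = 25*0 = 0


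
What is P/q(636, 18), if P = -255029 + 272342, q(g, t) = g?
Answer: 5771/212 ≈ 27.222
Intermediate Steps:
P = 17313
P/q(636, 18) = 17313/636 = 17313*(1/636) = 5771/212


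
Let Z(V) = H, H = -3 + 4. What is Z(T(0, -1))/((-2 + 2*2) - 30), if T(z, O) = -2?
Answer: -1/28 ≈ -0.035714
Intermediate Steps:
H = 1
Z(V) = 1
Z(T(0, -1))/((-2 + 2*2) - 30) = 1/((-2 + 2*2) - 30) = 1/((-2 + 4) - 30) = 1/(2 - 30) = 1/(-28) = 1*(-1/28) = -1/28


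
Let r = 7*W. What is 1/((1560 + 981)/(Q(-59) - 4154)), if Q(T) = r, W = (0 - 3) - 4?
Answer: -1401/847 ≈ -1.6541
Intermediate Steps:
W = -7 (W = -3 - 4 = -7)
r = -49 (r = 7*(-7) = -49)
Q(T) = -49
1/((1560 + 981)/(Q(-59) - 4154)) = 1/((1560 + 981)/(-49 - 4154)) = 1/(2541/(-4203)) = 1/(2541*(-1/4203)) = 1/(-847/1401) = -1401/847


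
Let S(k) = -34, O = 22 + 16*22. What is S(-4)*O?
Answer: -12716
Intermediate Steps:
O = 374 (O = 22 + 352 = 374)
S(-4)*O = -34*374 = -12716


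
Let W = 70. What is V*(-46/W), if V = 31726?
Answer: -729698/35 ≈ -20849.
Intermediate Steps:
V*(-46/W) = 31726*(-46/70) = 31726*(-46*1/70) = 31726*(-23/35) = -729698/35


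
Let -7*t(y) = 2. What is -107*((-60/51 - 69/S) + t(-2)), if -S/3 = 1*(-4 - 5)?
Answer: 460421/1071 ≈ 429.90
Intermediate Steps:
t(y) = -2/7 (t(y) = -1/7*2 = -2/7)
S = 27 (S = -3*(-4 - 5) = -3*(-9) = 27)
-107*((-60/51 - 69/S) + t(-2)) = -107*((-60/51 - 69/27) - 2/7) = -107*((-60*1/51 - 69*1/27) - 2/7) = -107*((-20/17 - 23/9) - 2/7) = -107*(-571/153 - 2/7) = -107*(-4303/1071) = 460421/1071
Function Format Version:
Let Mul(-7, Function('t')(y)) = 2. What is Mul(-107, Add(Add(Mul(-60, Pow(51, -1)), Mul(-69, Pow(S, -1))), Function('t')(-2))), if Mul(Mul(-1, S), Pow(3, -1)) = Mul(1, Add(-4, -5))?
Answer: Rational(460421, 1071) ≈ 429.90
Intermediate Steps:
Function('t')(y) = Rational(-2, 7) (Function('t')(y) = Mul(Rational(-1, 7), 2) = Rational(-2, 7))
S = 27 (S = Mul(-3, Mul(1, Add(-4, -5))) = Mul(-3, Mul(1, -9)) = Mul(-3, -9) = 27)
Mul(-107, Add(Add(Mul(-60, Pow(51, -1)), Mul(-69, Pow(S, -1))), Function('t')(-2))) = Mul(-107, Add(Add(Mul(-60, Pow(51, -1)), Mul(-69, Pow(27, -1))), Rational(-2, 7))) = Mul(-107, Add(Add(Mul(-60, Rational(1, 51)), Mul(-69, Rational(1, 27))), Rational(-2, 7))) = Mul(-107, Add(Add(Rational(-20, 17), Rational(-23, 9)), Rational(-2, 7))) = Mul(-107, Add(Rational(-571, 153), Rational(-2, 7))) = Mul(-107, Rational(-4303, 1071)) = Rational(460421, 1071)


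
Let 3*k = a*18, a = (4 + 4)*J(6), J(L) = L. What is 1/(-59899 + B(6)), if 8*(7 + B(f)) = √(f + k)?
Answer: -273856/16405617515 - 4*√6/16405617515 ≈ -1.6693e-5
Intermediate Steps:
a = 48 (a = (4 + 4)*6 = 8*6 = 48)
k = 288 (k = (48*18)/3 = (⅓)*864 = 288)
B(f) = -7 + √(288 + f)/8 (B(f) = -7 + √(f + 288)/8 = -7 + √(288 + f)/8)
1/(-59899 + B(6)) = 1/(-59899 + (-7 + √(288 + 6)/8)) = 1/(-59899 + (-7 + √294/8)) = 1/(-59899 + (-7 + (7*√6)/8)) = 1/(-59899 + (-7 + 7*√6/8)) = 1/(-59906 + 7*√6/8)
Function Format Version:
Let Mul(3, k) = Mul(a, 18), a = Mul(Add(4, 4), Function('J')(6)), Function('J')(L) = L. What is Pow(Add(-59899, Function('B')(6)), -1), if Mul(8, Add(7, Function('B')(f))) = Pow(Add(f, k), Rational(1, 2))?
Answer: Add(Rational(-273856, 16405617515), Mul(Rational(-4, 16405617515), Pow(6, Rational(1, 2)))) ≈ -1.6693e-5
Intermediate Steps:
a = 48 (a = Mul(Add(4, 4), 6) = Mul(8, 6) = 48)
k = 288 (k = Mul(Rational(1, 3), Mul(48, 18)) = Mul(Rational(1, 3), 864) = 288)
Function('B')(f) = Add(-7, Mul(Rational(1, 8), Pow(Add(288, f), Rational(1, 2)))) (Function('B')(f) = Add(-7, Mul(Rational(1, 8), Pow(Add(f, 288), Rational(1, 2)))) = Add(-7, Mul(Rational(1, 8), Pow(Add(288, f), Rational(1, 2)))))
Pow(Add(-59899, Function('B')(6)), -1) = Pow(Add(-59899, Add(-7, Mul(Rational(1, 8), Pow(Add(288, 6), Rational(1, 2))))), -1) = Pow(Add(-59899, Add(-7, Mul(Rational(1, 8), Pow(294, Rational(1, 2))))), -1) = Pow(Add(-59899, Add(-7, Mul(Rational(1, 8), Mul(7, Pow(6, Rational(1, 2)))))), -1) = Pow(Add(-59899, Add(-7, Mul(Rational(7, 8), Pow(6, Rational(1, 2))))), -1) = Pow(Add(-59906, Mul(Rational(7, 8), Pow(6, Rational(1, 2)))), -1)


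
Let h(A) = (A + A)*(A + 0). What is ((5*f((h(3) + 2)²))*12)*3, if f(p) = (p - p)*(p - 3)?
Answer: 0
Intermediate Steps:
h(A) = 2*A² (h(A) = (2*A)*A = 2*A²)
f(p) = 0 (f(p) = 0*(-3 + p) = 0)
((5*f((h(3) + 2)²))*12)*3 = ((5*0)*12)*3 = (0*12)*3 = 0*3 = 0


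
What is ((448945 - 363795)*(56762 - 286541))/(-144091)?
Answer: 19565681850/144091 ≈ 1.3579e+5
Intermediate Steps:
((448945 - 363795)*(56762 - 286541))/(-144091) = (85150*(-229779))*(-1/144091) = -19565681850*(-1/144091) = 19565681850/144091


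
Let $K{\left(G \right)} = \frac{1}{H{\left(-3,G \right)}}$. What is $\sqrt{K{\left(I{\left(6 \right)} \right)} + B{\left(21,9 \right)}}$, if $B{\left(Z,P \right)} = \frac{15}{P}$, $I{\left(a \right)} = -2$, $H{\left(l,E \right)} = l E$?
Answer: $\frac{\sqrt{66}}{6} \approx 1.354$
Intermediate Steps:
$H{\left(l,E \right)} = E l$
$K{\left(G \right)} = - \frac{1}{3 G}$ ($K{\left(G \right)} = \frac{1}{G \left(-3\right)} = \frac{1}{\left(-3\right) G} = - \frac{1}{3 G}$)
$\sqrt{K{\left(I{\left(6 \right)} \right)} + B{\left(21,9 \right)}} = \sqrt{- \frac{1}{3 \left(-2\right)} + \frac{15}{9}} = \sqrt{\left(- \frac{1}{3}\right) \left(- \frac{1}{2}\right) + 15 \cdot \frac{1}{9}} = \sqrt{\frac{1}{6} + \frac{5}{3}} = \sqrt{\frac{11}{6}} = \frac{\sqrt{66}}{6}$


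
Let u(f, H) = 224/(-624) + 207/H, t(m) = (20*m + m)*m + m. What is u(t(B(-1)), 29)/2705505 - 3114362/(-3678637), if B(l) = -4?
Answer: 866340540367999/1023305233731885 ≈ 0.84661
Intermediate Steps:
t(m) = m + 21*m² (t(m) = (21*m)*m + m = 21*m² + m = m + 21*m²)
u(f, H) = -14/39 + 207/H (u(f, H) = 224*(-1/624) + 207/H = -14/39 + 207/H)
u(t(B(-1)), 29)/2705505 - 3114362/(-3678637) = (-14/39 + 207/29)/2705505 - 3114362/(-3678637) = (-14/39 + 207*(1/29))*(1/2705505) - 3114362*(-1/3678637) = (-14/39 + 207/29)*(1/2705505) + 3114362/3678637 = (7667/1131)*(1/2705505) + 3114362/3678637 = 697/278175105 + 3114362/3678637 = 866340540367999/1023305233731885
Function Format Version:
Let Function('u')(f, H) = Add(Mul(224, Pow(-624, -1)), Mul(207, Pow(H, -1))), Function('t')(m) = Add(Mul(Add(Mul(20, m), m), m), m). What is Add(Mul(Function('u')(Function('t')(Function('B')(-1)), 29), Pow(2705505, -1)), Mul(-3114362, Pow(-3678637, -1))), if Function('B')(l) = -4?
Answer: Rational(866340540367999, 1023305233731885) ≈ 0.84661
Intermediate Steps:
Function('t')(m) = Add(m, Mul(21, Pow(m, 2))) (Function('t')(m) = Add(Mul(Mul(21, m), m), m) = Add(Mul(21, Pow(m, 2)), m) = Add(m, Mul(21, Pow(m, 2))))
Function('u')(f, H) = Add(Rational(-14, 39), Mul(207, Pow(H, -1))) (Function('u')(f, H) = Add(Mul(224, Rational(-1, 624)), Mul(207, Pow(H, -1))) = Add(Rational(-14, 39), Mul(207, Pow(H, -1))))
Add(Mul(Function('u')(Function('t')(Function('B')(-1)), 29), Pow(2705505, -1)), Mul(-3114362, Pow(-3678637, -1))) = Add(Mul(Add(Rational(-14, 39), Mul(207, Pow(29, -1))), Pow(2705505, -1)), Mul(-3114362, Pow(-3678637, -1))) = Add(Mul(Add(Rational(-14, 39), Mul(207, Rational(1, 29))), Rational(1, 2705505)), Mul(-3114362, Rational(-1, 3678637))) = Add(Mul(Add(Rational(-14, 39), Rational(207, 29)), Rational(1, 2705505)), Rational(3114362, 3678637)) = Add(Mul(Rational(7667, 1131), Rational(1, 2705505)), Rational(3114362, 3678637)) = Add(Rational(697, 278175105), Rational(3114362, 3678637)) = Rational(866340540367999, 1023305233731885)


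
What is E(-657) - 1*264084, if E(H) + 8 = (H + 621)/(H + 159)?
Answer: -21919630/83 ≈ -2.6409e+5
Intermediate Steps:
E(H) = -8 + (621 + H)/(159 + H) (E(H) = -8 + (H + 621)/(H + 159) = -8 + (621 + H)/(159 + H))
E(-657) - 1*264084 = 7*(-93 - 1*(-657))/(159 - 657) - 1*264084 = 7*(-93 + 657)/(-498) - 264084 = 7*(-1/498)*564 - 264084 = -658/83 - 264084 = -21919630/83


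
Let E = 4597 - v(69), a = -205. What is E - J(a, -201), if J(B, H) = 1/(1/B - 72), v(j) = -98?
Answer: 69303100/14761 ≈ 4695.0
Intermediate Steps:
E = 4695 (E = 4597 - 1*(-98) = 4597 + 98 = 4695)
J(B, H) = 1/(-72 + 1/B)
E - J(a, -201) = 4695 - (-1)*(-205)/(-1 + 72*(-205)) = 4695 - (-1)*(-205)/(-1 - 14760) = 4695 - (-1)*(-205)/(-14761) = 4695 - (-1)*(-205)*(-1)/14761 = 4695 - 1*(-205/14761) = 4695 + 205/14761 = 69303100/14761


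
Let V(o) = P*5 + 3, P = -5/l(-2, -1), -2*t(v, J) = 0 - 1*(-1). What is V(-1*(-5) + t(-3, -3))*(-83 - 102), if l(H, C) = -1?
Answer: -5180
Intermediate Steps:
t(v, J) = -½ (t(v, J) = -(0 - 1*(-1))/2 = -(0 + 1)/2 = -½*1 = -½)
P = 5 (P = -5/(-1) = -5*(-1) = 5)
V(o) = 28 (V(o) = 5*5 + 3 = 25 + 3 = 28)
V(-1*(-5) + t(-3, -3))*(-83 - 102) = 28*(-83 - 102) = 28*(-185) = -5180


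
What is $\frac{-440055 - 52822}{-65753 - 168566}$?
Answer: $\frac{492877}{234319} \approx 2.1034$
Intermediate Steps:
$\frac{-440055 - 52822}{-65753 - 168566} = \frac{-440055 - 52822}{-65753 + \left(-181324 + 12758\right)} = - \frac{492877}{-65753 - 168566} = - \frac{492877}{-234319} = \left(-492877\right) \left(- \frac{1}{234319}\right) = \frac{492877}{234319}$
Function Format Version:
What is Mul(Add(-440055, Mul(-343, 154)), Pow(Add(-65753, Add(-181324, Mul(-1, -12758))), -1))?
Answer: Rational(492877, 234319) ≈ 2.1034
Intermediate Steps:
Mul(Add(-440055, Mul(-343, 154)), Pow(Add(-65753, Add(-181324, Mul(-1, -12758))), -1)) = Mul(Add(-440055, -52822), Pow(Add(-65753, Add(-181324, 12758)), -1)) = Mul(-492877, Pow(Add(-65753, -168566), -1)) = Mul(-492877, Pow(-234319, -1)) = Mul(-492877, Rational(-1, 234319)) = Rational(492877, 234319)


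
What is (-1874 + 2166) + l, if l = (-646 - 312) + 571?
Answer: -95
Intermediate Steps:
l = -387 (l = -958 + 571 = -387)
(-1874 + 2166) + l = (-1874 + 2166) - 387 = 292 - 387 = -95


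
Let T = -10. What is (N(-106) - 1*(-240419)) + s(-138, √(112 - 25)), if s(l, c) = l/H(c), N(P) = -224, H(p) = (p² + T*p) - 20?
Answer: 1011470391/4211 + 1380*√87/4211 ≈ 2.4020e+5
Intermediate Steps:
H(p) = -20 + p² - 10*p (H(p) = (p² - 10*p) - 20 = -20 + p² - 10*p)
s(l, c) = l/(-20 + c² - 10*c)
(N(-106) - 1*(-240419)) + s(-138, √(112 - 25)) = (-224 - 1*(-240419)) - 138/(-20 + (√(112 - 25))² - 10*√(112 - 25)) = (-224 + 240419) - 138/(-20 + (√87)² - 10*√87) = 240195 - 138/(-20 + 87 - 10*√87) = 240195 - 138/(67 - 10*√87)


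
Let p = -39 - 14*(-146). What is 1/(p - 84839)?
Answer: -1/82834 ≈ -1.2072e-5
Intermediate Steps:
p = 2005 (p = -39 + 2044 = 2005)
1/(p - 84839) = 1/(2005 - 84839) = 1/(-82834) = -1/82834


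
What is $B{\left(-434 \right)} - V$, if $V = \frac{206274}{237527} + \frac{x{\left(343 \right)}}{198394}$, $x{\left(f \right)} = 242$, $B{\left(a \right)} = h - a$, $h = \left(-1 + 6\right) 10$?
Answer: $\frac{11383500953651}{23561965819} \approx 483.13$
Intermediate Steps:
$h = 50$ ($h = 5 \cdot 10 = 50$)
$B{\left(a \right)} = 50 - a$
$V = \frac{20490502745}{23561965819}$ ($V = \frac{206274}{237527} + \frac{242}{198394} = 206274 \cdot \frac{1}{237527} + 242 \cdot \frac{1}{198394} = \frac{206274}{237527} + \frac{121}{99197} = \frac{20490502745}{23561965819} \approx 0.86964$)
$B{\left(-434 \right)} - V = \left(50 - -434\right) - \frac{20490502745}{23561965819} = \left(50 + 434\right) - \frac{20490502745}{23561965819} = 484 - \frac{20490502745}{23561965819} = \frac{11383500953651}{23561965819}$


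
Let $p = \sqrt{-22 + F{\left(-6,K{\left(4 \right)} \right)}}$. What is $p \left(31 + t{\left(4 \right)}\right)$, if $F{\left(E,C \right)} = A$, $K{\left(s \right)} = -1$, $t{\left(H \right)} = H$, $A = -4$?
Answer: $35 i \sqrt{26} \approx 178.47 i$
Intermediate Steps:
$F{\left(E,C \right)} = -4$
$p = i \sqrt{26}$ ($p = \sqrt{-22 - 4} = \sqrt{-26} = i \sqrt{26} \approx 5.099 i$)
$p \left(31 + t{\left(4 \right)}\right) = i \sqrt{26} \left(31 + 4\right) = i \sqrt{26} \cdot 35 = 35 i \sqrt{26}$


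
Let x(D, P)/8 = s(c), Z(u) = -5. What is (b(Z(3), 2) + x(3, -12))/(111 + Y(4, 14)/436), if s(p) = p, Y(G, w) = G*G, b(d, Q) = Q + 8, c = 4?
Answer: 654/1729 ≈ 0.37825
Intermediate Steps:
b(d, Q) = 8 + Q
Y(G, w) = G**2
x(D, P) = 32 (x(D, P) = 8*4 = 32)
(b(Z(3), 2) + x(3, -12))/(111 + Y(4, 14)/436) = ((8 + 2) + 32)/(111 + 4**2/436) = (10 + 32)/(111 + 16*(1/436)) = 42/(111 + 4/109) = 42/(12103/109) = 42*(109/12103) = 654/1729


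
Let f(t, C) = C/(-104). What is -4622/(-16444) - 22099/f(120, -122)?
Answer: -9448153885/501542 ≈ -18838.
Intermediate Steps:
f(t, C) = -C/104 (f(t, C) = C*(-1/104) = -C/104)
-4622/(-16444) - 22099/f(120, -122) = -4622/(-16444) - 22099/((-1/104*(-122))) = -4622*(-1/16444) - 22099/61/52 = 2311/8222 - 22099*52/61 = 2311/8222 - 1149148/61 = -9448153885/501542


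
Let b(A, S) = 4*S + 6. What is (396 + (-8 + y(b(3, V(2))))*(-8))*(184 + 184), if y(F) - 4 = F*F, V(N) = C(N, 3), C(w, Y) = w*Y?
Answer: -2492096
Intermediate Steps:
C(w, Y) = Y*w
V(N) = 3*N
b(A, S) = 6 + 4*S
y(F) = 4 + F² (y(F) = 4 + F*F = 4 + F²)
(396 + (-8 + y(b(3, V(2))))*(-8))*(184 + 184) = (396 + (-8 + (4 + (6 + 4*(3*2))²))*(-8))*(184 + 184) = (396 + (-8 + (4 + (6 + 4*6)²))*(-8))*368 = (396 + (-8 + (4 + (6 + 24)²))*(-8))*368 = (396 + (-8 + (4 + 30²))*(-8))*368 = (396 + (-8 + (4 + 900))*(-8))*368 = (396 + (-8 + 904)*(-8))*368 = (396 + 896*(-8))*368 = (396 - 7168)*368 = -6772*368 = -2492096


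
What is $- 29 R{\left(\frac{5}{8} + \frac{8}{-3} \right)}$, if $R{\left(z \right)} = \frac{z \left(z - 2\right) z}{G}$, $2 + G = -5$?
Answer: $- \frac{964859}{13824} \approx -69.796$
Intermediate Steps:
$G = -7$ ($G = -2 - 5 = -7$)
$R{\left(z \right)} = - \frac{z^{2} \left(-2 + z\right)}{7}$ ($R{\left(z \right)} = \frac{z \left(z - 2\right) z}{-7} = z \left(-2 + z\right) z \left(- \frac{1}{7}\right) = z^{2} \left(-2 + z\right) \left(- \frac{1}{7}\right) = - \frac{z^{2} \left(-2 + z\right)}{7}$)
$- 29 R{\left(\frac{5}{8} + \frac{8}{-3} \right)} = - 29 \frac{\left(\frac{5}{8} + \frac{8}{-3}\right)^{2} \left(2 - \left(\frac{5}{8} + \frac{8}{-3}\right)\right)}{7} = - 29 \frac{\left(5 \cdot \frac{1}{8} + 8 \left(- \frac{1}{3}\right)\right)^{2} \left(2 - \left(5 \cdot \frac{1}{8} + 8 \left(- \frac{1}{3}\right)\right)\right)}{7} = - 29 \frac{\left(\frac{5}{8} - \frac{8}{3}\right)^{2} \left(2 - \left(\frac{5}{8} - \frac{8}{3}\right)\right)}{7} = - 29 \frac{\left(- \frac{49}{24}\right)^{2} \left(2 - - \frac{49}{24}\right)}{7} = - 29 \cdot \frac{1}{7} \cdot \frac{2401}{576} \left(2 + \frac{49}{24}\right) = - 29 \cdot \frac{1}{7} \cdot \frac{2401}{576} \cdot \frac{97}{24} = \left(-29\right) \frac{33271}{13824} = - \frac{964859}{13824}$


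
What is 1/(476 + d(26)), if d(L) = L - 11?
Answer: 1/491 ≈ 0.0020367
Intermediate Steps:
d(L) = -11 + L
1/(476 + d(26)) = 1/(476 + (-11 + 26)) = 1/(476 + 15) = 1/491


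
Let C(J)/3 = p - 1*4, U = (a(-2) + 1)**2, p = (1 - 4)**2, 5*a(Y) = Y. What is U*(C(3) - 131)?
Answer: -1044/25 ≈ -41.760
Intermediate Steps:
a(Y) = Y/5
p = 9 (p = (-3)**2 = 9)
U = 9/25 (U = ((1/5)*(-2) + 1)**2 = (-2/5 + 1)**2 = (3/5)**2 = 9/25 ≈ 0.36000)
C(J) = 15 (C(J) = 3*(9 - 1*4) = 3*(9 - 4) = 3*5 = 15)
U*(C(3) - 131) = 9*(15 - 131)/25 = (9/25)*(-116) = -1044/25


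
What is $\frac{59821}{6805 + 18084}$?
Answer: $\frac{59821}{24889} \approx 2.4035$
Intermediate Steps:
$\frac{59821}{6805 + 18084} = \frac{59821}{24889}$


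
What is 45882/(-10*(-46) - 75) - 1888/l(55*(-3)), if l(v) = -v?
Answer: 24886/231 ≈ 107.73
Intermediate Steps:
45882/(-10*(-46) - 75) - 1888/l(55*(-3)) = 45882/(-10*(-46) - 75) - 1888/((-55*(-3))) = 45882/(460 - 75) - 1888/((-1*(-165))) = 45882/385 - 1888/165 = 24886/231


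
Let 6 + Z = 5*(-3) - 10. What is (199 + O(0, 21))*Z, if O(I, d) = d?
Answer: -6820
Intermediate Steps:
Z = -31 (Z = -6 + (5*(-3) - 10) = -6 + (-15 - 10) = -6 - 25 = -31)
(199 + O(0, 21))*Z = (199 + 21)*(-31) = 220*(-31) = -6820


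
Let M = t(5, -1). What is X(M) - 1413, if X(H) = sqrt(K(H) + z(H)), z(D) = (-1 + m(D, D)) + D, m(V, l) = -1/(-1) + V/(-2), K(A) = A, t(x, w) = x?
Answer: -1413 + sqrt(30)/2 ≈ -1410.3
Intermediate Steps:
M = 5
m(V, l) = 1 - V/2 (m(V, l) = -1*(-1) + V*(-1/2) = 1 - V/2)
z(D) = D/2 (z(D) = (-1 + (1 - D/2)) + D = -D/2 + D = D/2)
X(H) = sqrt(6)*sqrt(H)/2 (X(H) = sqrt(H + H/2) = sqrt(3*H/2) = sqrt(6)*sqrt(H)/2)
X(M) - 1413 = sqrt(6)*sqrt(5)/2 - 1413 = sqrt(30)/2 - 1413 = -1413 + sqrt(30)/2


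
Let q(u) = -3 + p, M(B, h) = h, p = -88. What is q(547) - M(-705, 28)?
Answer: -119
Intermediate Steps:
q(u) = -91 (q(u) = -3 - 88 = -91)
q(547) - M(-705, 28) = -91 - 1*28 = -91 - 28 = -119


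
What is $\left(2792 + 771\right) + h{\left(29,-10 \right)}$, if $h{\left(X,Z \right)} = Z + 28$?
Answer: $3581$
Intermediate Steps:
$h{\left(X,Z \right)} = 28 + Z$
$\left(2792 + 771\right) + h{\left(29,-10 \right)} = \left(2792 + 771\right) + \left(28 - 10\right) = 3563 + 18 = 3581$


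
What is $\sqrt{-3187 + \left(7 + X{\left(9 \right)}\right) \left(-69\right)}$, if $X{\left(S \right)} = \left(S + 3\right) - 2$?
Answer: $2 i \sqrt{1090} \approx 66.03 i$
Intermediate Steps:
$X{\left(S \right)} = 1 + S$ ($X{\left(S \right)} = \left(3 + S\right) - 2 = 1 + S$)
$\sqrt{-3187 + \left(7 + X{\left(9 \right)}\right) \left(-69\right)} = \sqrt{-3187 + \left(7 + \left(1 + 9\right)\right) \left(-69\right)} = \sqrt{-3187 + \left(7 + 10\right) \left(-69\right)} = \sqrt{-3187 + 17 \left(-69\right)} = \sqrt{-3187 - 1173} = \sqrt{-4360} = 2 i \sqrt{1090}$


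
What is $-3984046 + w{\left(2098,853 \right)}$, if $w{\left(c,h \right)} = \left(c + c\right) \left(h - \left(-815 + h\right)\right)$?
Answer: $-564306$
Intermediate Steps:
$w{\left(c,h \right)} = 1630 c$ ($w{\left(c,h \right)} = 2 c 815 = 1630 c$)
$-3984046 + w{\left(2098,853 \right)} = -3984046 + 1630 \cdot 2098 = -3984046 + 3419740 = -564306$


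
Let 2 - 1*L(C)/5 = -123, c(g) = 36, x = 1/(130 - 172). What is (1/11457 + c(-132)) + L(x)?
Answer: 7573078/11457 ≈ 661.00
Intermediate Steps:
x = -1/42 (x = 1/(-42) = -1/42 ≈ -0.023810)
L(C) = 625 (L(C) = 10 - 5*(-123) = 10 + 615 = 625)
(1/11457 + c(-132)) + L(x) = (1/11457 + 36) + 625 = 412453/11457 + 625 = 7573078/11457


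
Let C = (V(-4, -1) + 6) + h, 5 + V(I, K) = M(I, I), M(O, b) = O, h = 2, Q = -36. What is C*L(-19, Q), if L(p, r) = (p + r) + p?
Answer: 74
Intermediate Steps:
V(I, K) = -5 + I
L(p, r) = r + 2*p
C = -1 (C = ((-5 - 4) + 6) + 2 = (-9 + 6) + 2 = -3 + 2 = -1)
C*L(-19, Q) = -(-36 + 2*(-19)) = -(-36 - 38) = -1*(-74) = 74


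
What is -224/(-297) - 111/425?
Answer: 62233/126225 ≈ 0.49303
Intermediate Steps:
-224/(-297) - 111/425 = -224*(-1/297) - 111*1/425 = 224/297 - 111/425 = 62233/126225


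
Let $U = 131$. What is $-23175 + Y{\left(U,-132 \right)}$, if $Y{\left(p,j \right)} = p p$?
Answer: $-6014$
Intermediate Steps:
$Y{\left(p,j \right)} = p^{2}$
$-23175 + Y{\left(U,-132 \right)} = -23175 + 131^{2} = -23175 + 17161 = -6014$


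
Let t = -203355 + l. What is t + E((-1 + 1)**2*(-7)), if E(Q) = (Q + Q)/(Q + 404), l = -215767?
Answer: -419122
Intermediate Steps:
E(Q) = 2*Q/(404 + Q) (E(Q) = (2*Q)/(404 + Q) = 2*Q/(404 + Q))
t = -419122 (t = -203355 - 215767 = -419122)
t + E((-1 + 1)**2*(-7)) = -419122 + 2*((-1 + 1)**2*(-7))/(404 + (-1 + 1)**2*(-7)) = -419122 + 2*(0**2*(-7))/(404 + 0**2*(-7)) = -419122 + 2*(0*(-7))/(404 + 0*(-7)) = -419122 + 2*0/(404 + 0) = -419122 + 2*0/404 = -419122 + 2*0*(1/404) = -419122 + 0 = -419122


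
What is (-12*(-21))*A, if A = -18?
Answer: -4536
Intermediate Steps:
(-12*(-21))*A = -12*(-21)*(-18) = 252*(-18) = -4536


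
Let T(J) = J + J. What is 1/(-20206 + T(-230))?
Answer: -1/20666 ≈ -4.8389e-5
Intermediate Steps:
T(J) = 2*J
1/(-20206 + T(-230)) = 1/(-20206 + 2*(-230)) = 1/(-20206 - 460) = 1/(-20666) = -1/20666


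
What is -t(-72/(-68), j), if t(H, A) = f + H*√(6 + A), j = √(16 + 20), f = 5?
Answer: -5 - 36*√3/17 ≈ -8.6679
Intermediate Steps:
j = 6 (j = √36 = 6)
t(H, A) = 5 + H*√(6 + A)
-t(-72/(-68), j) = -(5 + (-72/(-68))*√(6 + 6)) = -(5 + (-72*(-1/68))*√12) = -(5 + 18*(2*√3)/17) = -(5 + 36*√3/17) = -5 - 36*√3/17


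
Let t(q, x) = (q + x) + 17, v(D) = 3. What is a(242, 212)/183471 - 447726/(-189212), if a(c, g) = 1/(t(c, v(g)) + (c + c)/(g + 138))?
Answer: 946553812106783/400019963839596 ≈ 2.3663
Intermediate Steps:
t(q, x) = 17 + q + x
a(c, g) = 1/(20 + c + 2*c/(138 + g)) (a(c, g) = 1/((17 + c + 3) + (c + c)/(g + 138)) = 1/((20 + c) + (2*c)/(138 + g)) = 1/((20 + c) + 2*c/(138 + g)) = 1/(20 + c + 2*c/(138 + g)))
a(242, 212)/183471 - 447726/(-189212) = ((138 + 212)/(2760 + 140*242 + 212*(20 + 242)))/183471 - 447726/(-189212) = (350/(2760 + 33880 + 212*262))*(1/183471) - 447726*(-1/189212) = (350/(2760 + 33880 + 55544))*(1/183471) + 223863/94606 = (350/92184)*(1/183471) + 223863/94606 = ((1/92184)*350)*(1/183471) + 223863/94606 = (175/46092)*(1/183471) + 223863/94606 = 175/8456545332 + 223863/94606 = 946553812106783/400019963839596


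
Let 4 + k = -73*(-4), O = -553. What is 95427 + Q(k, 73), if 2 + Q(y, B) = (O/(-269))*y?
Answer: 25828589/269 ≈ 96017.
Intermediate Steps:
k = 288 (k = -4 - 73*(-4) = -4 + 292 = 288)
Q(y, B) = -2 + 553*y/269 (Q(y, B) = -2 + (-553/(-269))*y = -2 + (-553*(-1/269))*y = -2 + 553*y/269)
95427 + Q(k, 73) = 95427 + (-2 + (553/269)*288) = 95427 + (-2 + 159264/269) = 95427 + 158726/269 = 25828589/269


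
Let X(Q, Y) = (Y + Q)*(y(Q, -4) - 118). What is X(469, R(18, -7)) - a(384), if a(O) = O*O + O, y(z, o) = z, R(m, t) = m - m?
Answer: 16779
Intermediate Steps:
R(m, t) = 0
a(O) = O + O² (a(O) = O² + O = O + O²)
X(Q, Y) = (-118 + Q)*(Q + Y) (X(Q, Y) = (Y + Q)*(Q - 118) = (Q + Y)*(-118 + Q) = (-118 + Q)*(Q + Y))
X(469, R(18, -7)) - a(384) = (469² - 118*469 - 118*0 + 469*0) - 384*(1 + 384) = (219961 - 55342 + 0 + 0) - 384*385 = 164619 - 1*147840 = 164619 - 147840 = 16779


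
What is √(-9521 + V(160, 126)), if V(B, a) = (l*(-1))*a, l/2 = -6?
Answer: I*√8009 ≈ 89.493*I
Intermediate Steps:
l = -12 (l = 2*(-6) = -12)
V(B, a) = 12*a (V(B, a) = (-12*(-1))*a = 12*a)
√(-9521 + V(160, 126)) = √(-9521 + 12*126) = √(-9521 + 1512) = √(-8009) = I*√8009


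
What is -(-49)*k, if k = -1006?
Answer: -49294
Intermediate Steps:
-(-49)*k = -(-49)*(-1006) = -1*49294 = -49294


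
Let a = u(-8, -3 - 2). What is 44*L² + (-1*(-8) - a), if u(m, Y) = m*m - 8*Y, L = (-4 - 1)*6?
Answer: 39504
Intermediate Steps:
L = -30 (L = -5*6 = -30)
u(m, Y) = m² - 8*Y
a = 104 (a = (-8)² - 8*(-3 - 2) = 64 - 8*(-5) = 64 + 40 = 104)
44*L² + (-1*(-8) - a) = 44*(-30)² + (-1*(-8) - 1*104) = 44*900 + (8 - 104) = 39600 - 96 = 39504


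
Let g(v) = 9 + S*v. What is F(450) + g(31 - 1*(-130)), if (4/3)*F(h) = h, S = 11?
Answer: 4235/2 ≈ 2117.5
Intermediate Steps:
F(h) = 3*h/4
g(v) = 9 + 11*v
F(450) + g(31 - 1*(-130)) = (3/4)*450 + (9 + 11*(31 - 1*(-130))) = 675/2 + (9 + 11*(31 + 130)) = 675/2 + (9 + 11*161) = 675/2 + (9 + 1771) = 675/2 + 1780 = 4235/2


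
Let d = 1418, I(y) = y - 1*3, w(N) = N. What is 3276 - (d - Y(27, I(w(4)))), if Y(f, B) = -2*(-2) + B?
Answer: 1863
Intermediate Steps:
I(y) = -3 + y (I(y) = y - 3 = -3 + y)
Y(f, B) = 4 + B
3276 - (d - Y(27, I(w(4)))) = 3276 - (1418 - (4 + (-3 + 4))) = 3276 - (1418 - (4 + 1)) = 3276 - (1418 - 1*5) = 3276 - (1418 - 5) = 3276 - 1*1413 = 3276 - 1413 = 1863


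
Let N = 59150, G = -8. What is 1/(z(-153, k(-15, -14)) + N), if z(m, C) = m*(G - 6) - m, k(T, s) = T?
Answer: 1/61445 ≈ 1.6275e-5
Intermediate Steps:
z(m, C) = -15*m (z(m, C) = m*(-8 - 6) - m = m*(-14) - m = -14*m - m = -15*m)
1/(z(-153, k(-15, -14)) + N) = 1/(-15*(-153) + 59150) = 1/(2295 + 59150) = 1/61445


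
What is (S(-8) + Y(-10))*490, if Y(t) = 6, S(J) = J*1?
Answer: -980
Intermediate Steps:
S(J) = J
(S(-8) + Y(-10))*490 = (-8 + 6)*490 = -2*490 = -980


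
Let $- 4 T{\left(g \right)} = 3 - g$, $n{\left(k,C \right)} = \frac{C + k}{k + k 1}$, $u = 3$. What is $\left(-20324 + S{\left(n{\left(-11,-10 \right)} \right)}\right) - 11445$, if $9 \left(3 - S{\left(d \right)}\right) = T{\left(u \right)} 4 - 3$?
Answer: $- \frac{95297}{3} \approx -31766.0$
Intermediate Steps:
$n{\left(k,C \right)} = \frac{C + k}{2 k}$ ($n{\left(k,C \right)} = \frac{C + k}{k + k} = \frac{C + k}{2 k}$)
$T{\left(g \right)} = - \frac{3}{4} + \frac{g}{4}$ ($T{\left(g \right)} = - \frac{3 - g}{4} = - \frac{3}{4} + \frac{g}{4}$)
$S{\left(d \right)} = \frac{10}{3}$ ($S{\left(d \right)} = 3 - \frac{\left(- \frac{3}{4} + \frac{1}{4} \cdot 3\right) 4 - 3}{9} = 3 - \frac{\left(- \frac{3}{4} + \frac{3}{4}\right) 4 - 3}{9} = 3 - \frac{0 \cdot 4 - 3}{9} = 3 - \frac{0 - 3}{9} = 3 - - \frac{1}{3} = 3 + \frac{1}{3} = \frac{10}{3}$)
$\left(-20324 + S{\left(n{\left(-11,-10 \right)} \right)}\right) - 11445 = \left(-20324 + \frac{10}{3}\right) - 11445 = - \frac{60962}{3} - 11445 = - \frac{95297}{3}$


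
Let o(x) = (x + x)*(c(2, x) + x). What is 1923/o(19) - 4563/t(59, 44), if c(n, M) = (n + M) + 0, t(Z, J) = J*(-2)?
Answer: 888123/16720 ≈ 53.117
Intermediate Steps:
t(Z, J) = -2*J
c(n, M) = M + n (c(n, M) = (M + n) + 0 = M + n)
o(x) = 2*x*(2 + 2*x) (o(x) = (x + x)*((x + 2) + x) = (2*x)*((2 + x) + x) = (2*x)*(2 + 2*x) = 2*x*(2 + 2*x))
1923/o(19) - 4563/t(59, 44) = 1923/((4*19*(1 + 19))) - 4563/((-2*44)) = 1923/((4*19*20)) - 4563/(-88) = 1923/1520 - 4563*(-1/88) = 1923*(1/1520) + 4563/88 = 1923/1520 + 4563/88 = 888123/16720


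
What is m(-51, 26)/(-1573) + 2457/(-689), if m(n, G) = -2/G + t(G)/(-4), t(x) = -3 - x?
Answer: -15479213/4335188 ≈ -3.5706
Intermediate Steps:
m(n, G) = 3/4 - 2/G + G/4 (m(n, G) = -2/G + (-3 - G)/(-4) = -2/G + (-3 - G)*(-1/4) = -2/G + (3/4 + G/4) = 3/4 - 2/G + G/4)
m(-51, 26)/(-1573) + 2457/(-689) = ((1/4)*(-8 + 26*(3 + 26))/26)/(-1573) + 2457/(-689) = ((1/4)*(1/26)*(-8 + 26*29))*(-1/1573) + 2457*(-1/689) = ((1/4)*(1/26)*(-8 + 754))*(-1/1573) - 189/53 = ((1/4)*(1/26)*746)*(-1/1573) - 189/53 = (373/52)*(-1/1573) - 189/53 = -373/81796 - 189/53 = -15479213/4335188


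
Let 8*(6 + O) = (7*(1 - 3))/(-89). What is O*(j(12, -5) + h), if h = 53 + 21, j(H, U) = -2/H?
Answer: -943147/2136 ≈ -441.55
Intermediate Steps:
O = -2129/356 (O = -6 + ((7*(1 - 3))/(-89))/8 = -6 + ((7*(-2))*(-1/89))/8 = -6 + (-14*(-1/89))/8 = -6 + (1/8)*(14/89) = -6 + 7/356 = -2129/356 ≈ -5.9803)
h = 74
O*(j(12, -5) + h) = -2129*(-2/12 + 74)/356 = -2129*(-2*1/12 + 74)/356 = -2129*(-1/6 + 74)/356 = -2129/356*443/6 = -943147/2136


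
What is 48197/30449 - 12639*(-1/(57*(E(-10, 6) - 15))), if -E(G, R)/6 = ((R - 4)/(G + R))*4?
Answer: -125534408/1735593 ≈ -72.329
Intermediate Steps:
E(G, R) = -24*(-4 + R)/(G + R) (E(G, R) = -6*(R - 4)/(G + R)*4 = -6*(-4 + R)/(G + R)*4 = -24*(-4 + R)/(G + R))
48197/30449 - 12639*(-1/(57*(E(-10, 6) - 15))) = 48197/30449 - 12639*(-1/(57*(24*(4 - 1*6)/(-10 + 6) - 15))) = 48197*(1/30449) - 12639*(-1/(57*(24*(4 - 6)/(-4) - 15))) = 48197/30449 - 12639*(-1/(57*(24*(-¼)*(-2) - 15))) = 48197/30449 - 12639*(-1/(57*(12 - 15))) = 48197/30449 - 12639/((-57*(-3))) = 48197/30449 - 12639/171 = 48197/30449 - 12639*1/171 = 48197/30449 - 4213/57 = -125534408/1735593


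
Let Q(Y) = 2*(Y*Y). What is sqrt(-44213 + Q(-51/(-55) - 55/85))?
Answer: I*sqrt(38651972637)/935 ≈ 210.27*I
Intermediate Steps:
Q(Y) = 2*Y**2
sqrt(-44213 + Q(-51/(-55) - 55/85)) = sqrt(-44213 + 2*(-51/(-55) - 55/85)**2) = sqrt(-44213 + 2*(-51*(-1/55) - 55*1/85)**2) = sqrt(-44213 + 2*(51/55 - 11/17)**2) = sqrt(-44213 + 2*(262/935)**2) = sqrt(-44213 + 2*(68644/874225)) = sqrt(-44213 + 137288/874225) = sqrt(-38651972637/874225) = I*sqrt(38651972637)/935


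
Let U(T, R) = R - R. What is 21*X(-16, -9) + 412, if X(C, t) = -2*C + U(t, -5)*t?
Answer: 1084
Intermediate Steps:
U(T, R) = 0
X(C, t) = -2*C (X(C, t) = -2*C + 0*t = -2*C + 0 = -2*C)
21*X(-16, -9) + 412 = 21*(-2*(-16)) + 412 = 21*32 + 412 = 672 + 412 = 1084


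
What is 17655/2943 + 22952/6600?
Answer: 2556538/269775 ≈ 9.4766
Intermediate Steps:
17655/2943 + 22952/6600 = 17655*(1/2943) + 22952*(1/6600) = 5885/981 + 2869/825 = 2556538/269775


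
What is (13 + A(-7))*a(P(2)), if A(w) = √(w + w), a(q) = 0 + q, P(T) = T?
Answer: 26 + 2*I*√14 ≈ 26.0 + 7.4833*I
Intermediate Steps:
a(q) = q
A(w) = √2*√w (A(w) = √(2*w) = √2*√w)
(13 + A(-7))*a(P(2)) = (13 + √2*√(-7))*2 = (13 + √2*(I*√7))*2 = (13 + I*√14)*2 = 26 + 2*I*√14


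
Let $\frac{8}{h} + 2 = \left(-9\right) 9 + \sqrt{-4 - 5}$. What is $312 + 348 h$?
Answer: $\frac{960552}{3449} - \frac{4176 i}{3449} \approx 278.5 - 1.2108 i$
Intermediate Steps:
$h = \frac{4 \left(-83 - 3 i\right)}{3449}$ ($h = \frac{8}{-2 + \left(\left(-9\right) 9 + \sqrt{-4 - 5}\right)} = \frac{8}{-2 - \left(81 - \sqrt{-9}\right)} = \frac{8}{-2 - \left(81 - 3 i\right)} = \frac{8}{-83 + 3 i} = 8 \frac{-83 - 3 i}{6898} = \frac{4 \left(-83 - 3 i\right)}{3449} \approx -0.09626 - 0.0034793 i$)
$312 + 348 h = 312 + 348 \left(- \frac{332}{3449} - \frac{12 i}{3449}\right) = 312 - \left(\frac{115536}{3449} + \frac{4176 i}{3449}\right) = \frac{960552}{3449} - \frac{4176 i}{3449}$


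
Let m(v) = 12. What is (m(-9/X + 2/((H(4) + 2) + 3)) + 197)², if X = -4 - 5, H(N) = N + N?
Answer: 43681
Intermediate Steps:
H(N) = 2*N
X = -9
(m(-9/X + 2/((H(4) + 2) + 3)) + 197)² = (12 + 197)² = 209² = 43681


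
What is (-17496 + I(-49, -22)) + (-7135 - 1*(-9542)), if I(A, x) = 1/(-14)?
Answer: -211247/14 ≈ -15089.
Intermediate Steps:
I(A, x) = -1/14
(-17496 + I(-49, -22)) + (-7135 - 1*(-9542)) = (-17496 - 1/14) + (-7135 - 1*(-9542)) = -244945/14 + (-7135 + 9542) = -244945/14 + 2407 = -211247/14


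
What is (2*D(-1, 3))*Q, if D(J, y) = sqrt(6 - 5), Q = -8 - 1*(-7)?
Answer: -2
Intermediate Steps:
Q = -1 (Q = -8 + 7 = -1)
D(J, y) = 1 (D(J, y) = sqrt(1) = 1)
(2*D(-1, 3))*Q = (2*1)*(-1) = 2*(-1) = -2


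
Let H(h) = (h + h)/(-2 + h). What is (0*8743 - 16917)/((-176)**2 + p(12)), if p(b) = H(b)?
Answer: -84585/154892 ≈ -0.54609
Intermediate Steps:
H(h) = 2*h/(-2 + h) (H(h) = (2*h)/(-2 + h) = 2*h/(-2 + h))
p(b) = 2*b/(-2 + b)
(0*8743 - 16917)/((-176)**2 + p(12)) = (0*8743 - 16917)/((-176)**2 + 2*12/(-2 + 12)) = (0 - 16917)/(30976 + 2*12/10) = -16917/(30976 + 2*12*(1/10)) = -16917/(30976 + 12/5) = -16917/154892/5 = -16917*5/154892 = -84585/154892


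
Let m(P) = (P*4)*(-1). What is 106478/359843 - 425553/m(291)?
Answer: 51085402857/139619084 ≈ 365.89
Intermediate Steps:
m(P) = -4*P (m(P) = (4*P)*(-1) = -4*P)
106478/359843 - 425553/m(291) = 106478/359843 - 425553/((-4*291)) = 106478*(1/359843) - 425553/(-1164) = 106478/359843 - 425553*(-1/1164) = 106478/359843 + 141851/388 = 51085402857/139619084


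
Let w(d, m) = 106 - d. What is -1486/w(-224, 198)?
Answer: -743/165 ≈ -4.5030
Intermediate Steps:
-1486/w(-224, 198) = -1486/(106 - 1*(-224)) = -1486/(106 + 224) = -1486/330 = -1486*1/330 = -743/165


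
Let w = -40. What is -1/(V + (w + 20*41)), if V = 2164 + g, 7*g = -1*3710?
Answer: -1/2414 ≈ -0.00041425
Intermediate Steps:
g = -530 (g = (-1*3710)/7 = (1/7)*(-3710) = -530)
V = 1634 (V = 2164 - 530 = 1634)
-1/(V + (w + 20*41)) = -1/(1634 + (-40 + 20*41)) = -1/(1634 + (-40 + 820)) = -1/(1634 + 780) = -1/2414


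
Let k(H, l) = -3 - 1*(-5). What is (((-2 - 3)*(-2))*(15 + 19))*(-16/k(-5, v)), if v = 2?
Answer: -2720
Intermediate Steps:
k(H, l) = 2 (k(H, l) = -3 + 5 = 2)
(((-2 - 3)*(-2))*(15 + 19))*(-16/k(-5, v)) = (((-2 - 3)*(-2))*(15 + 19))*(-16/2) = (-5*(-2)*34)*(-16*1/2) = (10*34)*(-8) = 340*(-8) = -2720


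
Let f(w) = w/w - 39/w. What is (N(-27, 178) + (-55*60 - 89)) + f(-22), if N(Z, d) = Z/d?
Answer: -3315265/979 ≈ -3386.4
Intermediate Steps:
f(w) = 1 - 39/w
(N(-27, 178) + (-55*60 - 89)) + f(-22) = (-27/178 + (-55*60 - 89)) + (-39 - 22)/(-22) = (-27*1/178 + (-3300 - 89)) - 1/22*(-61) = (-27/178 - 3389) + 61/22 = -603269/178 + 61/22 = -3315265/979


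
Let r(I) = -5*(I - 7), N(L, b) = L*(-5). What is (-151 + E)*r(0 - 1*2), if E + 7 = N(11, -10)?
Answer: -9585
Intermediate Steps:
N(L, b) = -5*L
E = -62 (E = -7 - 5*11 = -7 - 55 = -62)
r(I) = 35 - 5*I (r(I) = -5*(-7 + I) = 35 - 5*I)
(-151 + E)*r(0 - 1*2) = (-151 - 62)*(35 - 5*(0 - 1*2)) = -213*(35 - 5*(0 - 2)) = -213*(35 - 5*(-2)) = -213*(35 + 10) = -213*45 = -9585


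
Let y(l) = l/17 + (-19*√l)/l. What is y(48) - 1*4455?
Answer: -75687/17 - 19*√3/12 ≈ -4454.9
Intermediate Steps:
y(l) = -19/√l + l/17 (y(l) = l*(1/17) - 19/√l = l/17 - 19/√l = -19/√l + l/17)
y(48) - 1*4455 = (-19*√3/12 + (1/17)*48) - 1*4455 = (-19*√3/12 + 48/17) - 4455 = (48/17 - 19*√3/12) - 4455 = -75687/17 - 19*√3/12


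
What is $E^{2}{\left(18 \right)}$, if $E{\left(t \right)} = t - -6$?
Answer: $576$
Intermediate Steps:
$E{\left(t \right)} = 6 + t$ ($E{\left(t \right)} = t + 6 = 6 + t$)
$E^{2}{\left(18 \right)} = \left(6 + 18\right)^{2} = 24^{2} = 576$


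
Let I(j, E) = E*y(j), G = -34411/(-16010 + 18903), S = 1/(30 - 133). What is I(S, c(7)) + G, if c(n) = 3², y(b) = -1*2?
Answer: -86485/2893 ≈ -29.895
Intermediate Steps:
y(b) = -2
S = -1/103 (S = 1/(-103) = -1/103 ≈ -0.0097087)
c(n) = 9
G = -34411/2893 ≈ -11.895
I(j, E) = -2*E (I(j, E) = E*(-2) = -2*E)
I(S, c(7)) + G = -2*9 - 34411/2893 = -18 - 34411/2893 = -86485/2893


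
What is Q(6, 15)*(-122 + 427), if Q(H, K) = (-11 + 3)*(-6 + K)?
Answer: -21960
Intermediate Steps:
Q(H, K) = 48 - 8*K (Q(H, K) = -8*(-6 + K) = 48 - 8*K)
Q(6, 15)*(-122 + 427) = (48 - 8*15)*(-122 + 427) = (48 - 120)*305 = -72*305 = -21960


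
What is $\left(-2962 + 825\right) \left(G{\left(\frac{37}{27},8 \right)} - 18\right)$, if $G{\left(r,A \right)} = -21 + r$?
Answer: $\frac{2171192}{27} \approx 80415.0$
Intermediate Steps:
$\left(-2962 + 825\right) \left(G{\left(\frac{37}{27},8 \right)} - 18\right) = \left(-2962 + 825\right) \left(\left(-21 + \frac{37}{27}\right) - 18\right) = - 2137 \left(\left(-21 + 37 \cdot \frac{1}{27}\right) - 18\right) = - 2137 \left(\left(-21 + \frac{37}{27}\right) - 18\right) = - 2137 \left(- \frac{530}{27} - 18\right) = \left(-2137\right) \left(- \frac{1016}{27}\right) = \frac{2171192}{27}$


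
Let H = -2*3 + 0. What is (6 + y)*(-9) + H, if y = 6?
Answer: -114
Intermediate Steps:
H = -6 (H = -6 + 0 = -6)
(6 + y)*(-9) + H = (6 + 6)*(-9) - 6 = 12*(-9) - 6 = -108 - 6 = -114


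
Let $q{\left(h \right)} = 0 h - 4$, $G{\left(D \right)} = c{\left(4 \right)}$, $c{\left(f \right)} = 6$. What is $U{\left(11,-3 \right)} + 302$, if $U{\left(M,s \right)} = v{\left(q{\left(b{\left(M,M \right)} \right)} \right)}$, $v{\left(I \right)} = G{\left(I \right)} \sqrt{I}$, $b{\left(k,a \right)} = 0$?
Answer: $302 + 12 i \approx 302.0 + 12.0 i$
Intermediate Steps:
$G{\left(D \right)} = 6$
$q{\left(h \right)} = -4$ ($q{\left(h \right)} = 0 - 4 = -4$)
$v{\left(I \right)} = 6 \sqrt{I}$
$U{\left(M,s \right)} = 12 i$ ($U{\left(M,s \right)} = 6 \sqrt{-4} = 6 \cdot 2 i = 12 i$)
$U{\left(11,-3 \right)} + 302 = 12 i + 302 = 302 + 12 i$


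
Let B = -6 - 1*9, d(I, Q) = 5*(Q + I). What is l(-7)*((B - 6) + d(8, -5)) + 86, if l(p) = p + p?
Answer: 170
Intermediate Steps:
d(I, Q) = 5*I + 5*Q (d(I, Q) = 5*(I + Q) = 5*I + 5*Q)
l(p) = 2*p
B = -15 (B = -6 - 9 = -15)
l(-7)*((B - 6) + d(8, -5)) + 86 = (2*(-7))*((-15 - 6) + (5*8 + 5*(-5))) + 86 = -14*(-21 + (40 - 25)) + 86 = -14*(-21 + 15) + 86 = -14*(-6) + 86 = 84 + 86 = 170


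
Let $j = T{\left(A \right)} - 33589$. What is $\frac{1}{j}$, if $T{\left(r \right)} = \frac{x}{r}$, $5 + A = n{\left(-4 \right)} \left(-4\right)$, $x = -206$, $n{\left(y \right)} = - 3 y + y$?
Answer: $- \frac{37}{1242587} \approx -2.9777 \cdot 10^{-5}$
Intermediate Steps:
$n{\left(y \right)} = - 2 y$
$A = -37$ ($A = -5 + \left(-2\right) \left(-4\right) \left(-4\right) = -5 + 8 \left(-4\right) = -5 - 32 = -37$)
$T{\left(r \right)} = - \frac{206}{r}$
$j = - \frac{1242587}{37}$ ($j = - \frac{206}{-37} - 33589 = \left(-206\right) \left(- \frac{1}{37}\right) - 33589 = \frac{206}{37} - 33589 = - \frac{1242587}{37} \approx -33583.0$)
$\frac{1}{j} = \frac{1}{- \frac{1242587}{37}} = - \frac{37}{1242587}$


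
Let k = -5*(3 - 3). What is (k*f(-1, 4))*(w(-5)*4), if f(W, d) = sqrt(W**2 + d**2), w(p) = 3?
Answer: 0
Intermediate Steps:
k = 0 (k = -5*0 = 0)
(k*f(-1, 4))*(w(-5)*4) = (0*sqrt((-1)**2 + 4**2))*(3*4) = (0*sqrt(1 + 16))*12 = (0*sqrt(17))*12 = 0*12 = 0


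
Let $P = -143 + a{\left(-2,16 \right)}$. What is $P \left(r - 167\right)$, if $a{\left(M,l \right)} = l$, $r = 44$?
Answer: $15621$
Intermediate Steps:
$P = -127$ ($P = -143 + 16 = -127$)
$P \left(r - 167\right) = - 127 \left(44 - 167\right) = \left(-127\right) \left(-123\right) = 15621$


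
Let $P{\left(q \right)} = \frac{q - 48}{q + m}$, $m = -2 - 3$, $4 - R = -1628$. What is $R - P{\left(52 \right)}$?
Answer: $\frac{76700}{47} \approx 1631.9$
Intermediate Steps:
$R = 1632$ ($R = 4 - -1628 = 4 + 1628 = 1632$)
$m = -5$
$P{\left(q \right)} = \frac{-48 + q}{-5 + q}$ ($P{\left(q \right)} = \frac{q - 48}{q - 5} = \frac{-48 + q}{-5 + q}$)
$R - P{\left(52 \right)} = 1632 - \frac{-48 + 52}{-5 + 52} = 1632 - \frac{1}{47} \cdot 4 = 1632 - \frac{4}{47} = \frac{76700}{47}$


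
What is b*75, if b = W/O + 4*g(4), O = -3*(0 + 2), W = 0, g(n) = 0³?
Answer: 0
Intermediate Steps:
g(n) = 0
O = -6 (O = -3*2 = -6)
b = 0 (b = 0/(-6) + 4*0 = 0*(-⅙) + 0 = 0 + 0 = 0)
b*75 = 0*75 = 0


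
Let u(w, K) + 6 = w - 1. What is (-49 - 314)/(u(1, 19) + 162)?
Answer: -121/52 ≈ -2.3269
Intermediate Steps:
u(w, K) = -7 + w (u(w, K) = -6 + (w - 1) = -6 + (-1 + w) = -7 + w)
(-49 - 314)/(u(1, 19) + 162) = (-49 - 314)/((-7 + 1) + 162) = -363/(-6 + 162) = -363/156 = -363*1/156 = -121/52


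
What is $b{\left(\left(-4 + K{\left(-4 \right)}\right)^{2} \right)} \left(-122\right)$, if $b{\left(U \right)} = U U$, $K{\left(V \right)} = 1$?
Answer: $-9882$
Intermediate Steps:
$b{\left(U \right)} = U^{2}$
$b{\left(\left(-4 + K{\left(-4 \right)}\right)^{2} \right)} \left(-122\right) = \left(\left(-4 + 1\right)^{2}\right)^{2} \left(-122\right) = \left(\left(-3\right)^{2}\right)^{2} \left(-122\right) = 9^{2} \left(-122\right) = 81 \left(-122\right) = -9882$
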